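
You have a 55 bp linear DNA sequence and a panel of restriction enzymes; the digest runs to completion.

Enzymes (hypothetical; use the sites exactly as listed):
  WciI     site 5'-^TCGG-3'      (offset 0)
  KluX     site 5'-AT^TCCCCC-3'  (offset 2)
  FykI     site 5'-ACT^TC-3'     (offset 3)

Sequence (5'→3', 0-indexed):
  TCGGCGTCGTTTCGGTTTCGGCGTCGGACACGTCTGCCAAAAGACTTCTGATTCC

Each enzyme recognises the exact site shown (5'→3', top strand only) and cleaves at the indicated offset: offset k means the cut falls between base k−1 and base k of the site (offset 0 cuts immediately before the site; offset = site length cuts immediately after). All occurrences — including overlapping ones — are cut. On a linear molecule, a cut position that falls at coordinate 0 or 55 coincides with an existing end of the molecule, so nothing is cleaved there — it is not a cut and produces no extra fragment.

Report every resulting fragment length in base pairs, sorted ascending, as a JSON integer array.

[6,6,9,11,23]

Scan for sites:
  WciI (TCGG, off=0): starts [0, 11, 17, 23] → cuts [11, 17, 23] (position 0 is a terminus of the linear molecule — no cut)
  KluX (ATTCCCCC, off=2): no sites
  FykI (ACTTC, off=3): starts [43] → cuts [46]

Pooled cuts: [11, 17, 23, 46]

Fragments:
  [0,11): 11 bp
  [11,17): 6 bp
  [17,23): 6 bp
  [23,46): 23 bp
  [46,55): 9 bp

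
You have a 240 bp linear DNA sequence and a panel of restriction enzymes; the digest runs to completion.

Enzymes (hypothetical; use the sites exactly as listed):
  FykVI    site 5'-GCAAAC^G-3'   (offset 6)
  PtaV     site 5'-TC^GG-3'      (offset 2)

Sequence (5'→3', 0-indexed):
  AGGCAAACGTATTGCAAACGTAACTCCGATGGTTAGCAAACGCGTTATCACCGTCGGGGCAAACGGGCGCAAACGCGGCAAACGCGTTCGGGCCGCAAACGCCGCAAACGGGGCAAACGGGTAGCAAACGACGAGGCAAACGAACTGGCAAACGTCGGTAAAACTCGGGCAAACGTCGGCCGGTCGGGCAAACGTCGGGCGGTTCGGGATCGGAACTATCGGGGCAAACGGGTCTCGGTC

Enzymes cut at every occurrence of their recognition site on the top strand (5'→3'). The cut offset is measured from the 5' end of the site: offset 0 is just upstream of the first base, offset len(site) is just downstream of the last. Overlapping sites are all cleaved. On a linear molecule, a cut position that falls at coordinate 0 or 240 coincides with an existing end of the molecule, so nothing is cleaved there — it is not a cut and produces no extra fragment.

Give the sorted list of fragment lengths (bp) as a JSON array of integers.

[3,3,3,4,6,6,7,8,8,8,8,9,9,9,9,9,9,9,10,10,11,11,11,12,12,14,22]

Site scan:
  FykVI (GCAAACG, off=6): starts [2, 13, 35, 58, 68, 77, 94, 103, 112, 123, 135, 147, 168, 187, 223] → cuts [8, 19, 41, 64, 74, 83, 100, 109, 118, 129, 141, 153, 174, 193, 229]
  PtaV (TCGG, off=2): starts [53, 87, 154, 164, 175, 183, 194, 203, 209, 218, 234] → cuts [55, 89, 156, 166, 177, 185, 196, 205, 211, 220, 236]

Pooled cuts: [8, 19, 41, 55, 64, 74, 83, 89, 100, 109, 118, 129, 141, 153, 156, 166, 174, 177, 185, 193, 196, 205, 211, 220, 229, 236]

Fragment lengths:
  [0,8): 8 bp
  [8,19): 11 bp
  [19,41): 22 bp
  [41,55): 14 bp
  [55,64): 9 bp
  [64,74): 10 bp
  [74,83): 9 bp
  [83,89): 6 bp
  [89,100): 11 bp
  [100,109): 9 bp
  [109,118): 9 bp
  [118,129): 11 bp
  [129,141): 12 bp
  [141,153): 12 bp
  [153,156): 3 bp
  [156,166): 10 bp
  [166,174): 8 bp
  [174,177): 3 bp
  [177,185): 8 bp
  [185,193): 8 bp
  [193,196): 3 bp
  [196,205): 9 bp
  [205,211): 6 bp
  [211,220): 9 bp
  [220,229): 9 bp
  [229,236): 7 bp
  [236,240): 4 bp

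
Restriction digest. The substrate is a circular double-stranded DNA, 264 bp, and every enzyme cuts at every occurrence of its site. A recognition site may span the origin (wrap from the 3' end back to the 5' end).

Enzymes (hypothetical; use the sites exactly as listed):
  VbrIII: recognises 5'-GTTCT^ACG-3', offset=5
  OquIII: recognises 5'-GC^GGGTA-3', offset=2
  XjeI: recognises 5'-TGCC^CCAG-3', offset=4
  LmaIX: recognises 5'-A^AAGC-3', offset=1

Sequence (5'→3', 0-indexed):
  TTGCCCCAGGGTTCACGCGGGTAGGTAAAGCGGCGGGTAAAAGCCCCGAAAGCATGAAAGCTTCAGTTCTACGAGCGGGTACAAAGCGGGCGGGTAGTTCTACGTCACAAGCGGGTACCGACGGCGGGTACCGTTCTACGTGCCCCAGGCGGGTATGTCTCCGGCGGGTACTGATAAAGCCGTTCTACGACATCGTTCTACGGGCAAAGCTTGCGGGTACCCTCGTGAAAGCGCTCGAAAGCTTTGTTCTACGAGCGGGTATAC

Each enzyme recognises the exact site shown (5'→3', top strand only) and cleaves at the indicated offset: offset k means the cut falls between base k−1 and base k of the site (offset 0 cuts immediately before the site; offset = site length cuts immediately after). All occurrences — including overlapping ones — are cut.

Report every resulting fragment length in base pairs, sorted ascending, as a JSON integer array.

[6,6,6,6,7,7,7,7,8,8,8,9,9,10,10,10,11,11,12,12,13,13,13,13,13,14,15]

Per-enzyme occurrences:
  VbrIII GTTCTACG/5: at [65, 96, 132, 181, 194, 245] ⇒ [70, 101, 137, 186, 199, 250]
  OquIII GCGGGTA/2: at [16, 32, 74, 89, 110, 123, 148, 163, 212, 254] ⇒ [18, 34, 76, 91, 112, 125, 150, 165, 214, 256]
  XjeI TGCCCCAG/4: at [1, 140] ⇒ [5, 144]
  LmaIX AAAGC/1: at [26, 39, 48, 56, 82, 175, 205, 227, 237] ⇒ [27, 40, 49, 57, 83, 176, 206, 228, 238]

Pooled cuts: [5, 18, 27, 34, 40, 49, 57, 70, 76, 83, 91, 101, 112, 125, 137, 144, 150, 165, 176, 186, 199, 206, 214, 228, 238, 250, 256]

Fragment lengths:
  5→18: 13 bp
  18→27: 9 bp
  27→34: 7 bp
  34→40: 6 bp
  40→49: 9 bp
  49→57: 8 bp
  57→70: 13 bp
  70→76: 6 bp
  76→83: 7 bp
  83→91: 8 bp
  91→101: 10 bp
  101→112: 11 bp
  112→125: 13 bp
  125→137: 12 bp
  137→144: 7 bp
  144→150: 6 bp
  150→165: 15 bp
  165→176: 11 bp
  176→186: 10 bp
  186→199: 13 bp
  199→206: 7 bp
  206→214: 8 bp
  214→228: 14 bp
  228→238: 10 bp
  238→250: 12 bp
  250→256: 6 bp
  256→5 (wrap): 264-256+5 = 13 bp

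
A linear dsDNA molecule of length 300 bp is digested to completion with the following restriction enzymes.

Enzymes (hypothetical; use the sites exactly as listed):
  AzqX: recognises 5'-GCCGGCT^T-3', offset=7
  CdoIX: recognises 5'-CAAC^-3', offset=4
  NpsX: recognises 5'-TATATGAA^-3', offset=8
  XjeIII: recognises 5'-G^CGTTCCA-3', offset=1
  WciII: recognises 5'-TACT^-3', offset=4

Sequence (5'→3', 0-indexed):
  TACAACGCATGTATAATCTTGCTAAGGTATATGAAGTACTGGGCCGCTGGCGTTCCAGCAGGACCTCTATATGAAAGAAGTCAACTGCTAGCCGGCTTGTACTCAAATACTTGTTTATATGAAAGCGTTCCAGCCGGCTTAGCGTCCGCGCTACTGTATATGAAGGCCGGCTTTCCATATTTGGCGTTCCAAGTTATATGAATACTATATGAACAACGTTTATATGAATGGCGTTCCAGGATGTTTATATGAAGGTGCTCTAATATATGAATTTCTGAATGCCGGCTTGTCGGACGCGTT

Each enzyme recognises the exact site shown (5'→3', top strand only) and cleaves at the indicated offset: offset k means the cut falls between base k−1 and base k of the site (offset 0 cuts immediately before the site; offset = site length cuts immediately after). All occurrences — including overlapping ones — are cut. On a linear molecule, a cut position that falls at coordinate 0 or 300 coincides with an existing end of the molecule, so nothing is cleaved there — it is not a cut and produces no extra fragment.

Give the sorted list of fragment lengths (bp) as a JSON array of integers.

[2,3,4,4,5,6,6,7,8,8,9,10,10,11,12,12,12,13,14,16,16,18,18,22,25,29]

Per-enzyme occurrences:
  AzqX (GCCGGCTT, off=7): starts [90, 132, 165, 280] → cuts [97, 139, 172, 287]
  CdoIX (CAAC, off=4): starts [2, 81, 213] → cuts [6, 85, 217]
  NpsX (TATATGAA, off=8): starts [27, 67, 115, 156, 194, 205, 220, 245, 263] → cuts [35, 75, 123, 164, 202, 213, 228, 253, 271]
  XjeIII (GCGTTCCA, off=1): starts [49, 124, 183, 230] → cuts [50, 125, 184, 231]
  WciII (TACT, off=4): starts [36, 99, 107, 151, 202] → cuts [40, 103, 111, 155, 206]

Pooled cuts: [6, 35, 40, 50, 75, 85, 97, 103, 111, 123, 125, 139, 155, 164, 172, 184, 202, 206, 213, 217, 228, 231, 253, 271, 287]

Fragments:
  [0,6): 6 bp
  [6,35): 29 bp
  [35,40): 5 bp
  [40,50): 10 bp
  [50,75): 25 bp
  [75,85): 10 bp
  [85,97): 12 bp
  [97,103): 6 bp
  [103,111): 8 bp
  [111,123): 12 bp
  [123,125): 2 bp
  [125,139): 14 bp
  [139,155): 16 bp
  [155,164): 9 bp
  [164,172): 8 bp
  [172,184): 12 bp
  [184,202): 18 bp
  [202,206): 4 bp
  [206,213): 7 bp
  [213,217): 4 bp
  [217,228): 11 bp
  [228,231): 3 bp
  [231,253): 22 bp
  [253,271): 18 bp
  [271,287): 16 bp
  [287,300): 13 bp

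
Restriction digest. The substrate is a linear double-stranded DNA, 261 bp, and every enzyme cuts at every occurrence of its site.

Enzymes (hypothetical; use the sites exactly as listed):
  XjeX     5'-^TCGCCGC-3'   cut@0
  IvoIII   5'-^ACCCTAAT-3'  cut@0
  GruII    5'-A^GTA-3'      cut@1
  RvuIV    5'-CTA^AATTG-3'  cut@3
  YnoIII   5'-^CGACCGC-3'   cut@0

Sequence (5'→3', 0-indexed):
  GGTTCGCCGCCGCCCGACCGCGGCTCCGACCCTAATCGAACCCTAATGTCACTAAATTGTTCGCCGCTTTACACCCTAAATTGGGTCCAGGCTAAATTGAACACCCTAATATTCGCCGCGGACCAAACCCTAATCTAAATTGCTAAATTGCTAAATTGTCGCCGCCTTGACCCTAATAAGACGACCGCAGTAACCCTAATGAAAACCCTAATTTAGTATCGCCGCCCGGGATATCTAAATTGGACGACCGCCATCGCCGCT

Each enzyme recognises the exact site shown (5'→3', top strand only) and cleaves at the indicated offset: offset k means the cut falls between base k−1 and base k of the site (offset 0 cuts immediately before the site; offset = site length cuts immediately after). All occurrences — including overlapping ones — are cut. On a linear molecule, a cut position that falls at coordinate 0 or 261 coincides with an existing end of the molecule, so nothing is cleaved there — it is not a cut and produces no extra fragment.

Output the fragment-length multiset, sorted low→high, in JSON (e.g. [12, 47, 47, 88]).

Scan for sites:
  XjeX (TCGCCGC, off=0): starts [3, 60, 112, 158, 218, 253] → cuts [3, 60, 112, 158, 218, 253]
  IvoIII (ACCCTAAT, off=0): starts [28, 39, 102, 126, 169, 192, 204] → cuts [28, 39, 102, 126, 169, 192, 204]
  GruII (AGTA, off=1): starts [188, 214] → cuts [189, 215]
  RvuIV (CTAAATTG, off=3): starts [51, 75, 91, 134, 142, 150, 234] → cuts [54, 78, 94, 137, 145, 153, 237]
  YnoIII (CGACCGC, off=0): starts [14, 181, 244] → cuts [14, 181, 244]

All cut coordinates (distinct, sorted): [3, 14, 28, 39, 54, 60, 78, 94, 102, 112, 126, 137, 145, 153, 158, 169, 181, 189, 192, 204, 215, 218, 237, 244, 253]

Fragment lengths:
  [0,3): 3 bp
  [3,14): 11 bp
  [14,28): 14 bp
  [28,39): 11 bp
  [39,54): 15 bp
  [54,60): 6 bp
  [60,78): 18 bp
  [78,94): 16 bp
  [94,102): 8 bp
  [102,112): 10 bp
  [112,126): 14 bp
  [126,137): 11 bp
  [137,145): 8 bp
  [145,153): 8 bp
  [153,158): 5 bp
  [158,169): 11 bp
  [169,181): 12 bp
  [181,189): 8 bp
  [189,192): 3 bp
  [192,204): 12 bp
  [204,215): 11 bp
  [215,218): 3 bp
  [218,237): 19 bp
  [237,244): 7 bp
  [244,253): 9 bp
  [253,261): 8 bp

[3,3,3,5,6,7,8,8,8,8,8,9,10,11,11,11,11,11,12,12,14,14,15,16,18,19]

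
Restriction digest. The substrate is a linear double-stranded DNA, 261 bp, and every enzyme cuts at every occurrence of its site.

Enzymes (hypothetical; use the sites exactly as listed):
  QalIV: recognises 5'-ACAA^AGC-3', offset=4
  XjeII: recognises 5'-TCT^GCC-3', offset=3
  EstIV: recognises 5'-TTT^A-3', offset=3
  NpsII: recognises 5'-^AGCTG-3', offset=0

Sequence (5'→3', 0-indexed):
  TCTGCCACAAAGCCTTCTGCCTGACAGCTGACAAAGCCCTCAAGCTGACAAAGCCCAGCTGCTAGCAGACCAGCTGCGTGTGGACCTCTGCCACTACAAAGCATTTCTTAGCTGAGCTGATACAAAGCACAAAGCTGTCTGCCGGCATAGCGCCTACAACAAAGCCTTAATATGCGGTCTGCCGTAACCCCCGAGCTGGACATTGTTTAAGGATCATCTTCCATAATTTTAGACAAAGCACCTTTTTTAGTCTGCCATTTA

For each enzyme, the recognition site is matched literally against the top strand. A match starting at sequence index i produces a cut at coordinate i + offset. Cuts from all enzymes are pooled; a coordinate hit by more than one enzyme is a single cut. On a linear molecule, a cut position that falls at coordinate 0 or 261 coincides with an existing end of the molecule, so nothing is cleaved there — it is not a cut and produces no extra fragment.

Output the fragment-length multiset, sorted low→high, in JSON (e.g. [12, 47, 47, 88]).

Scan for sites:
  QalIV (ACAAAGC, off=4): starts [6, 30, 47, 95, 121, 128, 158, 232] → cuts [10, 34, 51, 99, 125, 132, 162, 236]
  XjeII (TCTGCC, off=3): starts [0, 15, 86, 137, 177, 250] → cuts [3, 18, 89, 140, 180, 253]
  EstIV (TTTA, off=3): starts [205, 227, 245, 257] → cuts [208, 230, 248, 260]
  NpsII (AGCTG, off=0): starts [25, 42, 56, 71, 109, 114, 132, 193] → cuts [25, 42, 56, 71, 109, 114, 132, 193]

All cut coordinates (distinct, sorted): [3, 10, 18, 25, 34, 42, 51, 56, 71, 89, 99, 109, 114, 125, 132, 140, 162, 180, 193, 208, 230, 236, 248, 253, 260]

Fragments:
  [0,3): 3 bp
  [3,10): 7 bp
  [10,18): 8 bp
  [18,25): 7 bp
  [25,34): 9 bp
  [34,42): 8 bp
  [42,51): 9 bp
  [51,56): 5 bp
  [56,71): 15 bp
  [71,89): 18 bp
  [89,99): 10 bp
  [99,109): 10 bp
  [109,114): 5 bp
  [114,125): 11 bp
  [125,132): 7 bp
  [132,140): 8 bp
  [140,162): 22 bp
  [162,180): 18 bp
  [180,193): 13 bp
  [193,208): 15 bp
  [208,230): 22 bp
  [230,236): 6 bp
  [236,248): 12 bp
  [248,253): 5 bp
  [253,260): 7 bp
  [260,261): 1 bp

[1,3,5,5,5,6,7,7,7,7,8,8,8,9,9,10,10,11,12,13,15,15,18,18,22,22]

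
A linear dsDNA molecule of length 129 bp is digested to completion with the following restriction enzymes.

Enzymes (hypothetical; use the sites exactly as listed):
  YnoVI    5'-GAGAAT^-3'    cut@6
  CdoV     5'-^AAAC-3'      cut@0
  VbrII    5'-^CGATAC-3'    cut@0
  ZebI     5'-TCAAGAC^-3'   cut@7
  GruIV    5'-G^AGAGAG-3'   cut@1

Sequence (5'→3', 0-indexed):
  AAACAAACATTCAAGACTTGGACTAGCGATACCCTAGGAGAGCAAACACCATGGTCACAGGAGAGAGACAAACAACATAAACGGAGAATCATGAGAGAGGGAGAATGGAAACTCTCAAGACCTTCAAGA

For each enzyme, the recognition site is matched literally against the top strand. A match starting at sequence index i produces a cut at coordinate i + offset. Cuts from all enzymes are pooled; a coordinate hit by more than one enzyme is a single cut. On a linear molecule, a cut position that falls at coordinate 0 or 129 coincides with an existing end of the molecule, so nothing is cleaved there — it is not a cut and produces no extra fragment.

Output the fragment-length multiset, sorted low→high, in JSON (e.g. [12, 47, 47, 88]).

[2,4,4,8,8,9,9,11,13,13,13,17,18]

Site scan:
  YnoVI (GAGAAT, off=6): starts [83, 100] → cuts [89, 106]
  CdoV (AAAC, off=0): starts [0, 4, 43, 69, 78, 108] → cuts [4, 43, 69, 78, 108] (position 0 is a terminus of the linear molecule — no cut)
  VbrII (CGATAC, off=0): starts [26] → cuts [26]
  ZebI (TCAAGAC, off=7): starts [10, 114] → cuts [17, 121]
  GruIV (GAGAGAG, off=1): starts [60, 92] → cuts [61, 93]

Pooled cuts: [4, 17, 26, 43, 61, 69, 78, 89, 93, 106, 108, 121]

Fragment lengths:
  [0,4): 4 bp
  [4,17): 13 bp
  [17,26): 9 bp
  [26,43): 17 bp
  [43,61): 18 bp
  [61,69): 8 bp
  [69,78): 9 bp
  [78,89): 11 bp
  [89,93): 4 bp
  [93,106): 13 bp
  [106,108): 2 bp
  [108,121): 13 bp
  [121,129): 8 bp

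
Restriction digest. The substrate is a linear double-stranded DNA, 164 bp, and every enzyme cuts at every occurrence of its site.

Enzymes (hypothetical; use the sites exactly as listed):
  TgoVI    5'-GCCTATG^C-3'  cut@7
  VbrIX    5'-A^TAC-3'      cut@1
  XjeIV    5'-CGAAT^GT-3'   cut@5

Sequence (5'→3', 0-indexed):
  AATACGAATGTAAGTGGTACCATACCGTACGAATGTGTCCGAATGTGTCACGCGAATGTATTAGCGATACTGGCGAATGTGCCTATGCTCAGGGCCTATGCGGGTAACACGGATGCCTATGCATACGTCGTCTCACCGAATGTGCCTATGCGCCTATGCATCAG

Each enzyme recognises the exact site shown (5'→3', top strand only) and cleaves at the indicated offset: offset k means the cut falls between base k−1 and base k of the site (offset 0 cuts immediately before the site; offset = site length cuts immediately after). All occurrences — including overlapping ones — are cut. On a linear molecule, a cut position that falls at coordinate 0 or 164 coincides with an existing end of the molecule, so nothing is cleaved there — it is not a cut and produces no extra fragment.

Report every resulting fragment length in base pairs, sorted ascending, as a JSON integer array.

[2,2,6,7,8,9,9,10,10,11,12,13,13,13,18,21]

Site scan:
  TgoVI (GCCTATGC, off=7): starts [80, 93, 114, 143, 151] → cuts [87, 100, 121, 150, 158]
  VbrIX (ATAC, off=1): starts [1, 21, 66, 122] → cuts [2, 22, 67, 123]
  XjeIV (CGAATGT, off=5): starts [4, 29, 39, 52, 73, 136] → cuts [9, 34, 44, 57, 78, 141]

Pooled cuts: [2, 9, 22, 34, 44, 57, 67, 78, 87, 100, 121, 123, 141, 150, 158]

Fragment lengths:
  [0,2): 2 bp
  [2,9): 7 bp
  [9,22): 13 bp
  [22,34): 12 bp
  [34,44): 10 bp
  [44,57): 13 bp
  [57,67): 10 bp
  [67,78): 11 bp
  [78,87): 9 bp
  [87,100): 13 bp
  [100,121): 21 bp
  [121,123): 2 bp
  [123,141): 18 bp
  [141,150): 9 bp
  [150,158): 8 bp
  [158,164): 6 bp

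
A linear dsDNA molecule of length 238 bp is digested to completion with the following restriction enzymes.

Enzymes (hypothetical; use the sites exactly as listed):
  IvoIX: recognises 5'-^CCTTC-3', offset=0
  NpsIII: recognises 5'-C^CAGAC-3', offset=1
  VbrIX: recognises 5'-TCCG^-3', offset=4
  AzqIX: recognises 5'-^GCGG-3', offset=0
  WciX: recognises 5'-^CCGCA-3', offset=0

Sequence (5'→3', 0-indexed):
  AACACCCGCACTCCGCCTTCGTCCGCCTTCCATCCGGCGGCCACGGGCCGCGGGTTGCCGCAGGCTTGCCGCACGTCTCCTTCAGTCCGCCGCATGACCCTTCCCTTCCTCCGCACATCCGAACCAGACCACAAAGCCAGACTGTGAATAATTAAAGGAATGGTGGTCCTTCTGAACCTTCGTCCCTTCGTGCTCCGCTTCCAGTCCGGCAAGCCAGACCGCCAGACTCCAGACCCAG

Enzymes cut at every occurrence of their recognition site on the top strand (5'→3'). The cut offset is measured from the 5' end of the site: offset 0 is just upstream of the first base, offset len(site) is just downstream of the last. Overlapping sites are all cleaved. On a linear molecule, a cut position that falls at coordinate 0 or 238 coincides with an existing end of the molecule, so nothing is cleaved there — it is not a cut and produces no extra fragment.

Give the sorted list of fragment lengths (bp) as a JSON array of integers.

Per-enzyme occurrences:
  IvoIX CCTTC/0: at [15, 25, 78, 98, 103, 167, 176, 184] ⇒ [15, 25, 78, 98, 103, 167, 176, 184]
  NpsIII CCAGAC/1: at [123, 136, 213, 221, 228] ⇒ [124, 137, 214, 222, 229]
  VbrIX TCCG/4: at [11, 21, 32, 85, 109, 117, 193, 204] ⇒ [15, 25, 36, 89, 113, 121, 197, 208]
  AzqIX GCGG/0: at [36, 49] ⇒ [36, 49]
  WciX CCGCA/0: at [5, 57, 68, 89, 110] ⇒ [5, 57, 68, 89, 110]

All cut coordinates (distinct, sorted): [5, 15, 25, 36, 49, 57, 68, 78, 89, 98, 103, 110, 113, 121, 124, 137, 167, 176, 184, 197, 208, 214, 222, 229]

Fragment lengths:
  [0,5): 5 bp
  [5,15): 10 bp
  [15,25): 10 bp
  [25,36): 11 bp
  [36,49): 13 bp
  [49,57): 8 bp
  [57,68): 11 bp
  [68,78): 10 bp
  [78,89): 11 bp
  [89,98): 9 bp
  [98,103): 5 bp
  [103,110): 7 bp
  [110,113): 3 bp
  [113,121): 8 bp
  [121,124): 3 bp
  [124,137): 13 bp
  [137,167): 30 bp
  [167,176): 9 bp
  [176,184): 8 bp
  [184,197): 13 bp
  [197,208): 11 bp
  [208,214): 6 bp
  [214,222): 8 bp
  [222,229): 7 bp
  [229,238): 9 bp

[3,3,5,5,6,7,7,8,8,8,8,9,9,9,10,10,10,11,11,11,11,13,13,13,30]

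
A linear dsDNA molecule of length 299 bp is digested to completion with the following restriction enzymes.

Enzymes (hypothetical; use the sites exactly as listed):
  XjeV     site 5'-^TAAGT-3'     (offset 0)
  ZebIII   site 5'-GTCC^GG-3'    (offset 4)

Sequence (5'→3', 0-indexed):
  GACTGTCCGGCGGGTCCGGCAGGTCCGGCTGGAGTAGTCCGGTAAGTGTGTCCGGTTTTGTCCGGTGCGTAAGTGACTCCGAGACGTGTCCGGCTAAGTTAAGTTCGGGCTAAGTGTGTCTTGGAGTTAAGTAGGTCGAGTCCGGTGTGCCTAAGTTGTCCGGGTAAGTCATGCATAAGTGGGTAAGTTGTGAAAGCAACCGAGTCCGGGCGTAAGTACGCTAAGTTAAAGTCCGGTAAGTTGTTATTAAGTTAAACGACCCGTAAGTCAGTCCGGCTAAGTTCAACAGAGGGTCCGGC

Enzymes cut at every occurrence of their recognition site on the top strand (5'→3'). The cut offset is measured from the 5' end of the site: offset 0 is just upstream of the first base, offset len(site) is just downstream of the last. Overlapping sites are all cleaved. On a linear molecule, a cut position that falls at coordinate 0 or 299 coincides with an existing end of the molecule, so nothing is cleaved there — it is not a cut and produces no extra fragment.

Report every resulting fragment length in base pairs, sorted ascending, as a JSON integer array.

[2,2,3,3,3,3,5,5,6,8,8,8,9,9,9,10,10,11,11,11,11,11,13,14,16,16,17,19,22,24]

Scan for sites:
  XjeV (TAAGT, off=0): starts [42, 69, 94, 99, 110, 127, 151, 164, 175, 183, 212, 221, 236, 247, 263, 277] → cuts [42, 69, 94, 99, 110, 127, 151, 164, 175, 183, 212, 221, 236, 247, 263, 277]
  ZebIII (GTCCGG, off=4): starts [4, 13, 22, 36, 49, 59, 87, 139, 157, 203, 230, 270, 292] → cuts [8, 17, 26, 40, 53, 63, 91, 143, 161, 207, 234, 274, 296]

All cut coordinates (distinct, sorted): [8, 17, 26, 40, 42, 53, 63, 69, 91, 94, 99, 110, 127, 143, 151, 161, 164, 175, 183, 207, 212, 221, 234, 236, 247, 263, 274, 277, 296]

Fragment lengths:
  [0,8): 8 bp
  [8,17): 9 bp
  [17,26): 9 bp
  [26,40): 14 bp
  [40,42): 2 bp
  [42,53): 11 bp
  [53,63): 10 bp
  [63,69): 6 bp
  [69,91): 22 bp
  [91,94): 3 bp
  [94,99): 5 bp
  [99,110): 11 bp
  [110,127): 17 bp
  [127,143): 16 bp
  [143,151): 8 bp
  [151,161): 10 bp
  [161,164): 3 bp
  [164,175): 11 bp
  [175,183): 8 bp
  [183,207): 24 bp
  [207,212): 5 bp
  [212,221): 9 bp
  [221,234): 13 bp
  [234,236): 2 bp
  [236,247): 11 bp
  [247,263): 16 bp
  [263,274): 11 bp
  [274,277): 3 bp
  [277,296): 19 bp
  [296,299): 3 bp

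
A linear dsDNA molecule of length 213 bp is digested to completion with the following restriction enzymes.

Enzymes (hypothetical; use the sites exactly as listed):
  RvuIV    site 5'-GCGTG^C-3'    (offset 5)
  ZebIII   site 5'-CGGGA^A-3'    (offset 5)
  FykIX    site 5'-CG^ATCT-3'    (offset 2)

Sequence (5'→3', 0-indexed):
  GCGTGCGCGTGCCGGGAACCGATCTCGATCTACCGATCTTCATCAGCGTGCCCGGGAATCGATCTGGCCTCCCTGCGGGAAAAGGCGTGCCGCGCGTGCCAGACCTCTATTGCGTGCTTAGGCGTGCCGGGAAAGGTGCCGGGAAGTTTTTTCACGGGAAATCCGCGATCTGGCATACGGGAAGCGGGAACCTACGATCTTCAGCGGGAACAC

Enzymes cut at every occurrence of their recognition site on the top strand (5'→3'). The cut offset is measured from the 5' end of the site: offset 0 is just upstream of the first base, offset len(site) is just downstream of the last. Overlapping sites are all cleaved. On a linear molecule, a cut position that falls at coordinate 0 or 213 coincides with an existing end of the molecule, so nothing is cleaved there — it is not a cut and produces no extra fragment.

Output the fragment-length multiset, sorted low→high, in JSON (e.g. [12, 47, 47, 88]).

Scan for sites:
  RvuIV (GCGTGC, off=5): starts [0, 6, 45, 84, 93, 111, 121] → cuts [5, 11, 50, 89, 98, 116, 126]
  ZebIII (CGGGAA, off=5): starts [12, 52, 75, 127, 139, 154, 177, 184, 204] → cuts [17, 57, 80, 132, 144, 159, 182, 189, 209]
  FykIX (CGATCT, off=2): starts [19, 25, 33, 59, 165, 194] → cuts [21, 27, 35, 61, 167, 196]

All cut coordinates (distinct, sorted): [5, 11, 17, 21, 27, 35, 50, 57, 61, 80, 89, 98, 116, 126, 132, 144, 159, 167, 182, 189, 196, 209]

Fragments:
  [0,5): 5 bp
  [5,11): 6 bp
  [11,17): 6 bp
  [17,21): 4 bp
  [21,27): 6 bp
  [27,35): 8 bp
  [35,50): 15 bp
  [50,57): 7 bp
  [57,61): 4 bp
  [61,80): 19 bp
  [80,89): 9 bp
  [89,98): 9 bp
  [98,116): 18 bp
  [116,126): 10 bp
  [126,132): 6 bp
  [132,144): 12 bp
  [144,159): 15 bp
  [159,167): 8 bp
  [167,182): 15 bp
  [182,189): 7 bp
  [189,196): 7 bp
  [196,209): 13 bp
  [209,213): 4 bp

[4,4,4,5,6,6,6,6,7,7,7,8,8,9,9,10,12,13,15,15,15,18,19]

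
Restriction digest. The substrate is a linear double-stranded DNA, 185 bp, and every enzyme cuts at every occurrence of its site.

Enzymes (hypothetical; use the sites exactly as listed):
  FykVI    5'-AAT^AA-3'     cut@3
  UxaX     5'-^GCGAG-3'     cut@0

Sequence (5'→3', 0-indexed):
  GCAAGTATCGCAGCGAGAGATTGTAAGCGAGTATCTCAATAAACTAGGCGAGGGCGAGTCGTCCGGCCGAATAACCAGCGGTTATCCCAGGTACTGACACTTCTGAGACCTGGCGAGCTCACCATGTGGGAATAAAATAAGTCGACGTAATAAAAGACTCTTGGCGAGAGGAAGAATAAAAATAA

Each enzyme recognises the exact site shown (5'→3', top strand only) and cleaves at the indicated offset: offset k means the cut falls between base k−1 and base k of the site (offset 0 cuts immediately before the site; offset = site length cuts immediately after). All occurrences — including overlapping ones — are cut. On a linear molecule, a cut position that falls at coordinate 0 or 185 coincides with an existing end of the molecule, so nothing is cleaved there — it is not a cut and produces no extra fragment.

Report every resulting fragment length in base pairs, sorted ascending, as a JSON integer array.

[2,5,6,6,7,12,12,13,14,14,14,19,21,40]

Per-enzyme occurrences:
  FykVI AATAA/3: at [37, 69, 130, 135, 148, 174, 180] ⇒ [40, 72, 133, 138, 151, 177, 183]
  UxaX GCGAG/0: at [12, 26, 47, 53, 112, 163] ⇒ [12, 26, 47, 53, 112, 163]

All cut coordinates (distinct, sorted): [12, 26, 40, 47, 53, 72, 112, 133, 138, 151, 163, 177, 183]

Fragment lengths:
  [0,12): 12 bp
  [12,26): 14 bp
  [26,40): 14 bp
  [40,47): 7 bp
  [47,53): 6 bp
  [53,72): 19 bp
  [72,112): 40 bp
  [112,133): 21 bp
  [133,138): 5 bp
  [138,151): 13 bp
  [151,163): 12 bp
  [163,177): 14 bp
  [177,183): 6 bp
  [183,185): 2 bp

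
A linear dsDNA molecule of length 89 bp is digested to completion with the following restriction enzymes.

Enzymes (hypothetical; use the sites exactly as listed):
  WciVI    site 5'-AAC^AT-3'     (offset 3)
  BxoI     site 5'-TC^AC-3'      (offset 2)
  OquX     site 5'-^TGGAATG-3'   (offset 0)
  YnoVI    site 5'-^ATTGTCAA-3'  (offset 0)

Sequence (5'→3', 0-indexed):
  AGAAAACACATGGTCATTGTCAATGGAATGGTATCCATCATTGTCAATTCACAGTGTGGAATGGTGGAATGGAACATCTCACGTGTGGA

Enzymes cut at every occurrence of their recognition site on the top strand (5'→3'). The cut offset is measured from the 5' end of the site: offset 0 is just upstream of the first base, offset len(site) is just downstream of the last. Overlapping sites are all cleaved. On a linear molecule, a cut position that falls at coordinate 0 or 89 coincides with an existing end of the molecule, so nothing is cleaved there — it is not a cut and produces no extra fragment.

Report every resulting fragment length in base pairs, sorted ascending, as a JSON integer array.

[5,6,8,8,9,11,11,15,16]

Site scan:
  WciVI AACAT/3: at [72] ⇒ [75]
  BxoI TCAC/2: at [48, 78] ⇒ [50, 80]
  OquX TGGAATG/0: at [23, 56, 64] ⇒ [23, 56, 64]
  YnoVI ATTGTCAA/0: at [15, 39] ⇒ [15, 39]

Pooled cuts: [15, 23, 39, 50, 56, 64, 75, 80]

Fragments:
  [0,15): 15 bp
  [15,23): 8 bp
  [23,39): 16 bp
  [39,50): 11 bp
  [50,56): 6 bp
  [56,64): 8 bp
  [64,75): 11 bp
  [75,80): 5 bp
  [80,89): 9 bp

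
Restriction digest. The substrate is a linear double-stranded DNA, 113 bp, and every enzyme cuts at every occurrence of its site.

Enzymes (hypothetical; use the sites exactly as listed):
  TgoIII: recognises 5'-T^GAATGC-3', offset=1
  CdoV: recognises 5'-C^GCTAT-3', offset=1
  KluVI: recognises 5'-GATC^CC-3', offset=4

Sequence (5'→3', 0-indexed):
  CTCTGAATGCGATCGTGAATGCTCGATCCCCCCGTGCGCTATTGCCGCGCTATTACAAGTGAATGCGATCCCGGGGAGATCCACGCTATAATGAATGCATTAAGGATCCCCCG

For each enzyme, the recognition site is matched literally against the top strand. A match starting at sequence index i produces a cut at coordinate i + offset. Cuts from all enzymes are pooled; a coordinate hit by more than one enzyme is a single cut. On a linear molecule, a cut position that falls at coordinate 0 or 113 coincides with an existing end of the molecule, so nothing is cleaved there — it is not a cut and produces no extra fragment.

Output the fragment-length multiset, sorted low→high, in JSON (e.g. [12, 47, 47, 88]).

[4,5,8,9,10,11,12,12,12,14,16]

Scan for sites:
  TgoIII (TGAATGC, off=1): starts [3, 15, 59, 91] → cuts [4, 16, 60, 92]
  CdoV (CGCTAT, off=1): starts [36, 47, 83] → cuts [37, 48, 84]
  KluVI (GATCCC, off=4): starts [24, 66, 104] → cuts [28, 70, 108]

All cut coordinates (distinct, sorted): [4, 16, 28, 37, 48, 60, 70, 84, 92, 108]

Fragments:
  [0,4): 4 bp
  [4,16): 12 bp
  [16,28): 12 bp
  [28,37): 9 bp
  [37,48): 11 bp
  [48,60): 12 bp
  [60,70): 10 bp
  [70,84): 14 bp
  [84,92): 8 bp
  [92,108): 16 bp
  [108,113): 5 bp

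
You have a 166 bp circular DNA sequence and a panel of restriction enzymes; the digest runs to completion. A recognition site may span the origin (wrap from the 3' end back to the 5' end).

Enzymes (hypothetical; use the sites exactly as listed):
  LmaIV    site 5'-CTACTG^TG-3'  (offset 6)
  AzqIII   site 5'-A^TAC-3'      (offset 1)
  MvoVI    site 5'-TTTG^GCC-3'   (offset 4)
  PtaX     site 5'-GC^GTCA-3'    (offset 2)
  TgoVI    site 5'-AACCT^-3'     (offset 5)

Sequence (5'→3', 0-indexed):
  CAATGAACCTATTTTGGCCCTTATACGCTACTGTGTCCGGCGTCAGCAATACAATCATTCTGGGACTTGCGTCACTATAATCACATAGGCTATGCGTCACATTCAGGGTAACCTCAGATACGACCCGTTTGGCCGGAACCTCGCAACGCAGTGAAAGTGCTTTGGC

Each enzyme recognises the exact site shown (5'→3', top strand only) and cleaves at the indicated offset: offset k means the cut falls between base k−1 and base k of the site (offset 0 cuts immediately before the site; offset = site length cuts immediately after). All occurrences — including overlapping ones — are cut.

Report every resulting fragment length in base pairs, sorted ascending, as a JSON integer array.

[4,6,7,8,8,10,10,12,13,19,21,23,25]

Site scan:
  LmaIV CTACTGTG/6: at [27] ⇒ [33]
  AzqIII ATAC/1: at [22, 48, 117] ⇒ [23, 49, 118]
  MvoVI TTTGGCC/4: at [12, 127, 160] ⇒ [16, 131, 164]
  PtaX GCGTCA/2: at [39, 68, 93] ⇒ [41, 70, 95]
  TgoVI AACCT/5: at [5, 109, 136] ⇒ [10, 114, 141]

Pooled cuts: [10, 16, 23, 33, 41, 49, 70, 95, 114, 118, 131, 141, 164]

Fragments:
  10→16: 6 bp
  16→23: 7 bp
  23→33: 10 bp
  33→41: 8 bp
  41→49: 8 bp
  49→70: 21 bp
  70→95: 25 bp
  95→114: 19 bp
  114→118: 4 bp
  118→131: 13 bp
  131→141: 10 bp
  141→164: 23 bp
  164→10 (wrap): 166-164+10 = 12 bp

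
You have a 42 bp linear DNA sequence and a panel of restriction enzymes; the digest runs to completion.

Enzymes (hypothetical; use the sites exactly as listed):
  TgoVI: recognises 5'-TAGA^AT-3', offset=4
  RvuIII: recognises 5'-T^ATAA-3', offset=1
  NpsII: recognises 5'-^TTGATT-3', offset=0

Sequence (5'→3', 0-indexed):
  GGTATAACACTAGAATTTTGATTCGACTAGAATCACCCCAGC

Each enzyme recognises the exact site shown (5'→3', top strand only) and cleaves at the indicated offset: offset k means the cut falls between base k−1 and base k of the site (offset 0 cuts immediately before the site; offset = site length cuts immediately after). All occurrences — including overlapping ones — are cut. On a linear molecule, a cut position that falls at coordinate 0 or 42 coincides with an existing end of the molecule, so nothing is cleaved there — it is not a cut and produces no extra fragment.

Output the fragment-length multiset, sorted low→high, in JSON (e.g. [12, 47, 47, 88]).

[3,3,11,11,14]

Scan for sites:
  TgoVI (TAGAAT, off=4): starts [10, 27] → cuts [14, 31]
  RvuIII (TATAA, off=1): starts [2] → cuts [3]
  NpsII (TTGATT, off=0): starts [17] → cuts [17]

Pooled cuts: [3, 14, 17, 31]

Fragment lengths:
  [0,3): 3 bp
  [3,14): 11 bp
  [14,17): 3 bp
  [17,31): 14 bp
  [31,42): 11 bp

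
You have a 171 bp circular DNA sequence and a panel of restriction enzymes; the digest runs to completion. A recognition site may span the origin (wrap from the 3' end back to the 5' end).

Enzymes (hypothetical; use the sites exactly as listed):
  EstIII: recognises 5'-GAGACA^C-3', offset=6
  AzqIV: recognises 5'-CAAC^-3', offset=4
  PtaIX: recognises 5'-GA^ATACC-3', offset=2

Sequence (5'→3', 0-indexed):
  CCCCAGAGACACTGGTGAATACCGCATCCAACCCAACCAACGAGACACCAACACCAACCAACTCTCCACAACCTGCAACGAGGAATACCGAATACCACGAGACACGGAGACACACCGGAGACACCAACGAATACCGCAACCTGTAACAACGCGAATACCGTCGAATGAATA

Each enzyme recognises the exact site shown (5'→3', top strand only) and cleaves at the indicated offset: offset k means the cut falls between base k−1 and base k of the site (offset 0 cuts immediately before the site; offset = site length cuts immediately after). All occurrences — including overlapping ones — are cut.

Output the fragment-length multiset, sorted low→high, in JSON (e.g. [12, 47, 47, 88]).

[2,4,4,4,5,5,5,5,6,6,7,7,7,8,10,10,10,11,13,14,14,14]

Per-enzyme occurrences:
  EstIII (GAGACAC, off=6): starts [5, 41, 98, 106, 117] → cuts [11, 47, 104, 112, 123]
  AzqIV (CAAC, off=4): starts [28, 33, 37, 48, 54, 58, 68, 75, 124, 136, 146] → cuts [32, 37, 41, 52, 58, 62, 72, 79, 128, 140, 150]
  PtaIX (GAATACC, off=2): starts [16, 82, 89, 128, 152, 166] → cuts [18, 84, 91, 130, 154, 168]

Pooled cuts: [11, 18, 32, 37, 41, 47, 52, 58, 62, 72, 79, 84, 91, 104, 112, 123, 128, 130, 140, 150, 154, 168]

Fragment lengths:
  11→18: 7 bp
  18→32: 14 bp
  32→37: 5 bp
  37→41: 4 bp
  41→47: 6 bp
  47→52: 5 bp
  52→58: 6 bp
  58→62: 4 bp
  62→72: 10 bp
  72→79: 7 bp
  79→84: 5 bp
  84→91: 7 bp
  91→104: 13 bp
  104→112: 8 bp
  112→123: 11 bp
  123→128: 5 bp
  128→130: 2 bp
  130→140: 10 bp
  140→150: 10 bp
  150→154: 4 bp
  154→168: 14 bp
  168→11 (wrap): 171-168+11 = 14 bp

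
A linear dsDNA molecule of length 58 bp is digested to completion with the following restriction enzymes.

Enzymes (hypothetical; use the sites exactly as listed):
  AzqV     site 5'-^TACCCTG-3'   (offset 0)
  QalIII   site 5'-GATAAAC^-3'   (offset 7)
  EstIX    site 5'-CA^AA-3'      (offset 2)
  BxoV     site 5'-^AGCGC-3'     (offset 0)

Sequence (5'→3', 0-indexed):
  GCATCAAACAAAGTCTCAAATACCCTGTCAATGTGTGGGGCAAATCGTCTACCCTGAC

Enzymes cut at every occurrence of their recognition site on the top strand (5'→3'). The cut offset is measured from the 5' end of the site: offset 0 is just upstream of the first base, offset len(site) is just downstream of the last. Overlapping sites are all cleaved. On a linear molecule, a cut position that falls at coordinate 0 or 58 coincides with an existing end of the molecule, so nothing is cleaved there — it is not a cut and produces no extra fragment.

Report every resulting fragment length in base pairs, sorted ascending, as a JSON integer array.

[2,4,6,7,8,9,22]

Per-enzyme occurrences:
  AzqV TACCCTG/0: at [20, 49] ⇒ [20, 49]
  QalIII (GATAAAC, off=7): no sites
  EstIX CAAA/2: at [4, 8, 16, 40] ⇒ [6, 10, 18, 42]
  BxoV (AGCGC, off=0): no sites

All cut coordinates (distinct, sorted): [6, 10, 18, 20, 42, 49]

Fragments:
  [0,6): 6 bp
  [6,10): 4 bp
  [10,18): 8 bp
  [18,20): 2 bp
  [20,42): 22 bp
  [42,49): 7 bp
  [49,58): 9 bp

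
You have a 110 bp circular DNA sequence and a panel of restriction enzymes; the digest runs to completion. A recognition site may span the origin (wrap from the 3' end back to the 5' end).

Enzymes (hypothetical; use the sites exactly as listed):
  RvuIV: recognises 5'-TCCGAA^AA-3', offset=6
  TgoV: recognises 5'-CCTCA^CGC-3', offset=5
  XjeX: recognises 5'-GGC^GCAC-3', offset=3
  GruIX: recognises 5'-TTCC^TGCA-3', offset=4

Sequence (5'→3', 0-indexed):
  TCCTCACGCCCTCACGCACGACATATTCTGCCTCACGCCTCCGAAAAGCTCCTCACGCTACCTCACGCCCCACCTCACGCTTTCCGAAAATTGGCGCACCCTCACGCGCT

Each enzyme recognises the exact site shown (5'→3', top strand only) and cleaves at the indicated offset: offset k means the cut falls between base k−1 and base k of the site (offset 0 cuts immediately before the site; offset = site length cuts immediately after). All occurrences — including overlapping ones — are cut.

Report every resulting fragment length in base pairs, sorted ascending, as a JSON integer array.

Site scan:
  RvuIV (TCCGAAAA, off=6): starts [39, 82] → cuts [45, 88]
  TgoV (CCTCACGC, off=5): starts [1, 9, 30, 50, 60, 72, 99] → cuts [6, 14, 35, 55, 65, 77, 104]
  XjeX (GGCGCAC, off=3): starts [92] → cuts [95]
  GruIX (TTCCTGCA, off=4): no sites

Pooled cuts: [6, 14, 35, 45, 55, 65, 77, 88, 95, 104]

Fragment lengths:
  6→14: 8 bp
  14→35: 21 bp
  35→45: 10 bp
  45→55: 10 bp
  55→65: 10 bp
  65→77: 12 bp
  77→88: 11 bp
  88→95: 7 bp
  95→104: 9 bp
  104→6 (wrap): 110-104+6 = 12 bp

[7,8,9,10,10,10,11,12,12,21]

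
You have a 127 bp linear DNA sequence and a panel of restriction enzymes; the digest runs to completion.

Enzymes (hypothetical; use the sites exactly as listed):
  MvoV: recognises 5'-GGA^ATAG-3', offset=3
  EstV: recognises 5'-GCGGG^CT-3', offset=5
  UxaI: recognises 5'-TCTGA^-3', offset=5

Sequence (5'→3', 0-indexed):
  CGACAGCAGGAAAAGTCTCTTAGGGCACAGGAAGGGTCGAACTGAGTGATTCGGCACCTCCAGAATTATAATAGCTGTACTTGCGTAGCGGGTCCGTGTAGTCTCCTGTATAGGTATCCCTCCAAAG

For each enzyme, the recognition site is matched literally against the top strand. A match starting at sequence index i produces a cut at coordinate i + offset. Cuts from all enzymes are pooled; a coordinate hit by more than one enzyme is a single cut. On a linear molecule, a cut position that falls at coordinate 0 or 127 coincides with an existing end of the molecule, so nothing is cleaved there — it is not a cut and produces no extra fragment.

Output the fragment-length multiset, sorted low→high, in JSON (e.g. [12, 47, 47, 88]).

Site scan:
  MvoV (GGAATAG, off=3): no sites
  EstV (GCGGGCT, off=5): no sites
  UxaI (TCTGA, off=5): no sites

Pooled cuts: ∅

Fragment lengths:
  no cuts → one linear fragment of 127 bp

[127]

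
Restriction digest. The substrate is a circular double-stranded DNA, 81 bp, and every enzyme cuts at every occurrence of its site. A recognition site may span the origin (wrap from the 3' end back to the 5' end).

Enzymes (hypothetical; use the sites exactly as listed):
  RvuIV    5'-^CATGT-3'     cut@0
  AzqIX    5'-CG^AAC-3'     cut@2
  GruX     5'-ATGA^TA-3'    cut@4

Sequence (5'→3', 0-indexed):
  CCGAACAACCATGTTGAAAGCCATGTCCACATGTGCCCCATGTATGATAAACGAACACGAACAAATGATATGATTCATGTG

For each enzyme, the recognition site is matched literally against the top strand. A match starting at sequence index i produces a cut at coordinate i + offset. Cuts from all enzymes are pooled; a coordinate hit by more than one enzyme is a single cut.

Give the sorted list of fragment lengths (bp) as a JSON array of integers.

Scan for sites:
  RvuIV (CATGT, off=0): starts [9, 21, 29, 38, 75] → cuts [9, 21, 29, 38, 75]
  AzqIX (CGAAC, off=2): starts [1, 51, 57] → cuts [3, 53, 59]
  GruX (ATGATA, off=4): starts [43, 64] → cuts [47, 68]

Pooled cuts: [3, 9, 21, 29, 38, 47, 53, 59, 68, 75]

Fragment lengths:
  3→9: 6 bp
  9→21: 12 bp
  21→29: 8 bp
  29→38: 9 bp
  38→47: 9 bp
  47→53: 6 bp
  53→59: 6 bp
  59→68: 9 bp
  68→75: 7 bp
  75→3 (wrap): 81-75+3 = 9 bp

[6,6,6,7,8,9,9,9,9,12]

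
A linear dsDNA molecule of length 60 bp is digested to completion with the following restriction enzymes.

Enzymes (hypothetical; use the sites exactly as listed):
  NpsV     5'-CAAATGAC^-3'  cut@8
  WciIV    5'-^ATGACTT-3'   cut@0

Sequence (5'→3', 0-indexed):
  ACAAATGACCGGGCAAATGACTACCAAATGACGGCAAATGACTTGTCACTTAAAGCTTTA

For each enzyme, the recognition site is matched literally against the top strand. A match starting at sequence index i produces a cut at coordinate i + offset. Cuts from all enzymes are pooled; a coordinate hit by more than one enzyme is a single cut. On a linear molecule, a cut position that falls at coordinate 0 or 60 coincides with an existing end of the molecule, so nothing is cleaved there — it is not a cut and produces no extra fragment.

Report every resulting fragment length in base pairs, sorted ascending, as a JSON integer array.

Per-enzyme occurrences:
  NpsV CAAATGAC/8: at [1, 13, 24, 34] ⇒ [9, 21, 32, 42]
  WciIV ATGACTT/0: at [37] ⇒ [37]

All cut coordinates (distinct, sorted): [9, 21, 32, 37, 42]

Fragment lengths:
  [0,9): 9 bp
  [9,21): 12 bp
  [21,32): 11 bp
  [32,37): 5 bp
  [37,42): 5 bp
  [42,60): 18 bp

[5,5,9,11,12,18]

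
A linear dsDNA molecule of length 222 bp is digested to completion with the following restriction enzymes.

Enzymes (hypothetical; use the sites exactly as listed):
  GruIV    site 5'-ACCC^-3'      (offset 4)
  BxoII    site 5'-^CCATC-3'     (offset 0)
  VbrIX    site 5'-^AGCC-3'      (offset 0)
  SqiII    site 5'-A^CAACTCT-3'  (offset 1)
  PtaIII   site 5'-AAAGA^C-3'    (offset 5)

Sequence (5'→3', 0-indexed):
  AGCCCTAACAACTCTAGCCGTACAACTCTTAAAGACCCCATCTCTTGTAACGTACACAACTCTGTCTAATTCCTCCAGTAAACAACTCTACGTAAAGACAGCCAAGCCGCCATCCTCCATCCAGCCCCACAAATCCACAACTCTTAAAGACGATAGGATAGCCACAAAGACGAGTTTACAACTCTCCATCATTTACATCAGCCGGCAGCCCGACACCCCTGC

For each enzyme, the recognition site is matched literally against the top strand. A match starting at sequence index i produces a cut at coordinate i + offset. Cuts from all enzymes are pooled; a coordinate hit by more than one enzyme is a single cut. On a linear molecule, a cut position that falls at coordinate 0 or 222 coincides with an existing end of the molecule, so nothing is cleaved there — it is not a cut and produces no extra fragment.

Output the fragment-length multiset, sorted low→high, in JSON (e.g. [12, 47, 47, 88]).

[1,1,2,4,5,5,6,7,7,7,7,7,8,8,9,11,12,13,13,14,15,16,18,26]

Per-enzyme occurrences:
  GruIV (ACCC, off=4): starts [34, 214] → cuts [38, 218]
  BxoII (CCATC, off=0): starts [37, 109, 116, 185] → cuts [37, 109, 116, 185]
  VbrIX (AGCC, off=0): starts [0, 15, 99, 104, 122, 159, 199, 206] → cuts [15, 99, 104, 122, 159, 199, 206] (position 0 is a terminus of the linear molecule — no cut)
  SqiII (ACAACTCT, off=1): starts [7, 21, 55, 81, 136, 177] → cuts [8, 22, 56, 82, 137, 178]
  PtaIII (AAAGAC, off=5): starts [30, 93, 145, 165] → cuts [35, 98, 150, 170]

All cut coordinates (distinct, sorted): [8, 15, 22, 35, 37, 38, 56, 82, 98, 99, 104, 109, 116, 122, 137, 150, 159, 170, 178, 185, 199, 206, 218]

Fragments:
  [0,8): 8 bp
  [8,15): 7 bp
  [15,22): 7 bp
  [22,35): 13 bp
  [35,37): 2 bp
  [37,38): 1 bp
  [38,56): 18 bp
  [56,82): 26 bp
  [82,98): 16 bp
  [98,99): 1 bp
  [99,104): 5 bp
  [104,109): 5 bp
  [109,116): 7 bp
  [116,122): 6 bp
  [122,137): 15 bp
  [137,150): 13 bp
  [150,159): 9 bp
  [159,170): 11 bp
  [170,178): 8 bp
  [178,185): 7 bp
  [185,199): 14 bp
  [199,206): 7 bp
  [206,218): 12 bp
  [218,222): 4 bp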